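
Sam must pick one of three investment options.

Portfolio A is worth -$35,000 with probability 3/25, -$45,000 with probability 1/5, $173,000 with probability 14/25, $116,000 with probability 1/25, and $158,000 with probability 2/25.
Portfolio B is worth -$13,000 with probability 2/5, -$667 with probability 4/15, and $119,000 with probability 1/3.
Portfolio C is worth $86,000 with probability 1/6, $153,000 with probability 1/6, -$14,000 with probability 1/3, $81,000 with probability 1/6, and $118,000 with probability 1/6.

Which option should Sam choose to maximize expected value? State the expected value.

Portfolio A = 3/25 × (-35000) + 1/5 × (-45000) + 14/25 × 173000 + 1/25 × 116000 + 2/25 × 158000 = -4200 − 9000 + 96880 + 4640 + 12640 = 100960
Portfolio B = 2/5 × (-13000) + 4/15 × (-667) + 1/3 × 119000 = -5200 − 177.8667 + 39666.6667 = 34288.8
Portfolio C = 1/6 × 86000 + 1/6 × 153000 + 1/3 × (-14000) + 1/6 × 81000 + 1/6 × 118000 = 14333.3333 + 25500 − 4666.6667 + 13500 + 19666.6667 = 68333.3333

Portfolio A ($100,960)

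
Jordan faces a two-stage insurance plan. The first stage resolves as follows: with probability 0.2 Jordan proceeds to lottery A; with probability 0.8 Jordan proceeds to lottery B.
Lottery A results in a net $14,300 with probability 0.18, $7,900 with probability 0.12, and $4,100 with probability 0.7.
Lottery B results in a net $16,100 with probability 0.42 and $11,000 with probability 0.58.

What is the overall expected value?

$11,792

EV(A) = 0.18 × 14300 + 0.12 × 7900 + 0.7 × 4100 = 2574 + 948 + 2870 = 6392
EV(B) = 0.42 × 16100 + 0.58 × 11000 = 6762 + 6380 = 13142
Overall = 0.2 × 6392 + 0.8 × 13142 = 1278.4 + 10513.6 = 11792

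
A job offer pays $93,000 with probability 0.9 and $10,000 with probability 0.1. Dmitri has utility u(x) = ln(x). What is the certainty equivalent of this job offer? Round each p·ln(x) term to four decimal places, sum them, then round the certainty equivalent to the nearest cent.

E[u] = 0.9·ln(93000) + 0.1·ln(10000) = 10.2963 + 0.9210 = 11.2173
CE = e^11.2173 ≈ 74406.61

$74,406.61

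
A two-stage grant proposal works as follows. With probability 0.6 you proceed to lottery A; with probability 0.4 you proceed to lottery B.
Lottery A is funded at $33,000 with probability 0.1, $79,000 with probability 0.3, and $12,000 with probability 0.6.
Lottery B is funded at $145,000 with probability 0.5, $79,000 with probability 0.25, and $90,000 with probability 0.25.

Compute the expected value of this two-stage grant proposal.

EV(A) = 0.1 × 33000 + 0.3 × 79000 + 0.6 × 12000 = 3300 + 23700 + 7200 = 34200
EV(B) = 0.5 × 145000 + 0.25 × 79000 + 0.25 × 90000 = 72500 + 19750 + 22500 = 114750
Overall = 0.6 × 34200 + 0.4 × 114750 = 20520 + 45900 = 66420

$66,420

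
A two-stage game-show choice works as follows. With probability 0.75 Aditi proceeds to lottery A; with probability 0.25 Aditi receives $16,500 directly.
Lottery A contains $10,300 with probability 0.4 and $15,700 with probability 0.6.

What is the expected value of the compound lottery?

$14,280

EV(A) = 0.4 × 10300 + 0.6 × 15700 = 4120 + 9420 = 13540
Branch B: 16500 (certain)
Overall = 0.75 × 13540 + 0.25 × 16500 = 10155 + 4125 = 14280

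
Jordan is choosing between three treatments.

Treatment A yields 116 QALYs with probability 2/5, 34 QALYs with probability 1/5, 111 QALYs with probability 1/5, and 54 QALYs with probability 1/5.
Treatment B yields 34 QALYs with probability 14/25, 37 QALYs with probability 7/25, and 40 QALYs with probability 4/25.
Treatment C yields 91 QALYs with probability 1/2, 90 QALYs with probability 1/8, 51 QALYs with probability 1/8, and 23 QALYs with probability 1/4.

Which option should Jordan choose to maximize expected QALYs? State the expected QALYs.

Treatment A (86.2 QALYs)

Treatment A = 2/5 × 116 + 1/5 × 34 + 1/5 × 111 + 1/5 × 54 = 46.4 + 6.8 + 22.2 + 10.8 = 86.2
Treatment B = 14/25 × 34 + 7/25 × 37 + 4/25 × 40 = 19.04 + 10.36 + 6.4 = 35.8
Treatment C = 1/2 × 91 + 1/8 × 90 + 1/8 × 51 + 1/4 × 23 = 45.5 + 11.25 + 6.375 + 5.75 = 68.875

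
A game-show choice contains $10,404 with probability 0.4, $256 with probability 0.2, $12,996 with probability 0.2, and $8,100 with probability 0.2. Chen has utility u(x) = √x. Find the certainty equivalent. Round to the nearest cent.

$7,191.04

E[u] = 0.4·√10404 + 0.2·√256 + 0.2·√12996 + 0.2·√8100 = 0.4·102 + 0.2·16 + 0.2·114 + 0.2·90 = 84.8
CE = (84.8)² = 7191.04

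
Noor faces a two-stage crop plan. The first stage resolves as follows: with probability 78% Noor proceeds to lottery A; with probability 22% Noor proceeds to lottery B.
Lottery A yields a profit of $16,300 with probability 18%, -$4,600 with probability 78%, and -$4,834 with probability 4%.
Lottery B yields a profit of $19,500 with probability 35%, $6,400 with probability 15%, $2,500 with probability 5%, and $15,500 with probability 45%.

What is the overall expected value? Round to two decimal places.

EV(A) = 0.18 × 16300 + 0.78 × (-4600) + 0.04 × (-4834) = 2934 − 3588 − 193.36 = -847.36
EV(B) = 0.35 × 19500 + 0.15 × 6400 + 0.05 × 2500 + 0.45 × 15500 = 6825 + 960 + 125 + 6975 = 14885
Overall = 0.78 × (-847.36) + 0.22 × 14885 = -660.9408 + 3274.7 = 2613.7592

$2,613.76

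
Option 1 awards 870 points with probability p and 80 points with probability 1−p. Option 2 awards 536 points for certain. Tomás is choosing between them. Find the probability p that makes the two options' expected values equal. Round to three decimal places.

p = 0.577

p·870 + (1−p)·80 = 536
790p + 80 = 536
p = (536 − 80) / 790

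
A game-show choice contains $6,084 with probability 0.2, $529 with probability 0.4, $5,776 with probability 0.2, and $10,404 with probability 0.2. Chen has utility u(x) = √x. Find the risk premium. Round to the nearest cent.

E[u] = 0.2·√6084 + 0.4·√529 + 0.2·√5776 + 0.2·√10404 = 0.2·78 + 0.4·23 + 0.2·76 + 0.2·102 = 60.4
CE = (60.4)² = 3648.16
Risk premium = EV − CE = 4664.4 − 3648.16 = 1016.24

$1,016.24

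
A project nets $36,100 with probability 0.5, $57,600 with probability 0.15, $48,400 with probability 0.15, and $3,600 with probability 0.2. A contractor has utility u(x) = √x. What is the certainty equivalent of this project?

$30,976

E[u] = 0.5·√36100 + 0.15·√57600 + 0.15·√48400 + 0.2·√3600 = 0.5·190 + 0.15·240 + 0.15·220 + 0.2·60 = 176
CE = (176)² = 30976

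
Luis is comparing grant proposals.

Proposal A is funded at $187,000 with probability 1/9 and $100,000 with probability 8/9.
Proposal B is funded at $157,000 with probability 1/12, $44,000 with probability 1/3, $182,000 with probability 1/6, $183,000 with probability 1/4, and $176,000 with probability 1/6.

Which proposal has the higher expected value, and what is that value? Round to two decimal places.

Proposal A = 1/9 × 187000 + 8/9 × 100000 = 20777.7778 + 88888.8889 = 109666.6667
Proposal B = 1/12 × 157000 + 1/3 × 44000 + 1/6 × 182000 + 1/4 × 183000 + 1/6 × 176000 = 13083.3333 + 14666.6667 + 30333.3333 + 45750 + 29333.3333 = 133166.6667

Proposal B ($133,166.67)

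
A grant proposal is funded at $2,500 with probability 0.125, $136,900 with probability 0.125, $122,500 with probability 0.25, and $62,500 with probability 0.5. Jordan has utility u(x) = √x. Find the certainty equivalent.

$70,225

E[u] = 0.125·√2500 + 0.125·√136900 + 0.25·√122500 + 0.5·√62500 = 0.125·50 + 0.125·370 + 0.25·350 + 0.5·250 = 265
CE = (265)² = 70225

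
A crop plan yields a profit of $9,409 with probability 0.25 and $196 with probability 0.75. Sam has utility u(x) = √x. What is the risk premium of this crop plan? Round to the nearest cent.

E[u] = 0.25·√9409 + 0.75·√196 = 0.25·97 + 0.75·14 = 34.75
CE = (34.75)² = 1207.5625
Risk premium = EV − CE = 2499.25 − 1207.5625 = 1291.6875

$1,291.69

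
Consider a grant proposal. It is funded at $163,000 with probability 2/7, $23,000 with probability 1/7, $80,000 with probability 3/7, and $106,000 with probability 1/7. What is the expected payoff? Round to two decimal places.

EV = 2/7 × 163000 + 1/7 × 23000 + 3/7 × 80000 + 1/7 × 106000 = 46571.4286 + 3285.7143 + 34285.7143 + 15142.8571 = 99285.7143

$99,285.71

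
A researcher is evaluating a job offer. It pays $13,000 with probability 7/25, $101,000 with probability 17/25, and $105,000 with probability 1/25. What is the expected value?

EV = 7/25 × 13000 + 17/25 × 101000 + 1/25 × 105000 = 3640 + 68680 + 4200 = 76520

$76,520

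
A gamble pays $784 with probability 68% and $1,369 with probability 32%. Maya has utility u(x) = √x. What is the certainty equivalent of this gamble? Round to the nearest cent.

E[u] = 0.68·√784 + 0.32·√1369 = 0.68·28 + 0.32·37 = 30.88
CE = (30.88)² = 953.5744

$953.57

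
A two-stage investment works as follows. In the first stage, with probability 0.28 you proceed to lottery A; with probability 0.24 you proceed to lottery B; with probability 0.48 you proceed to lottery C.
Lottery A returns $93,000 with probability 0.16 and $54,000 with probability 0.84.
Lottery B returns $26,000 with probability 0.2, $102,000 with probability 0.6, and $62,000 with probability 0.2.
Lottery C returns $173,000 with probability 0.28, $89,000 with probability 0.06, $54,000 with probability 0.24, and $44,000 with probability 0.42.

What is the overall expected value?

$76,684.80

EV(A) = 0.16 × 93000 + 0.84 × 54000 = 14880 + 45360 = 60240
EV(B) = 0.2 × 26000 + 0.6 × 102000 + 0.2 × 62000 = 5200 + 61200 + 12400 = 78800
EV(C) = 0.28 × 173000 + 0.06 × 89000 + 0.24 × 54000 + 0.42 × 44000 = 48440 + 5340 + 12960 + 18480 = 85220
Overall = 0.28 × 60240 + 0.24 × 78800 + 0.48 × 85220 = 16867.2 + 18912 + 40905.6 = 76684.8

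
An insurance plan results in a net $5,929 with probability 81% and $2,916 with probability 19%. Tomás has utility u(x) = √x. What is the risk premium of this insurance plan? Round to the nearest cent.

E[u] = 0.81·√5929 + 0.19·√2916 = 0.81·77 + 0.19·54 = 72.63
CE = (72.63)² = 5275.1169
Risk premium = EV − CE = 5356.53 − 5275.1169 = 81.4131

$81.41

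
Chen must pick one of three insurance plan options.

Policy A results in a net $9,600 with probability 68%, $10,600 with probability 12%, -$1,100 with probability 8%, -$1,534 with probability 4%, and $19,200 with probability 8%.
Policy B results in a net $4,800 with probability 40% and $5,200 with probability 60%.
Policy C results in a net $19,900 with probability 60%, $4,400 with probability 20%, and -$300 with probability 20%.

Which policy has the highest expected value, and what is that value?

Policy A = 0.68 × 9600 + 0.12 × 10600 + 0.08 × (-1100) + 0.04 × (-1534) + 0.08 × 19200 = 6528 + 1272 − 88 − 61.36 + 1536 = 9186.64
Policy B = 0.4 × 4800 + 0.6 × 5200 = 1920 + 3120 = 5040
Policy C = 0.6 × 19900 + 0.2 × 4400 + 0.2 × (-300) = 11940 + 880 − 60 = 12760

Policy C ($12,760)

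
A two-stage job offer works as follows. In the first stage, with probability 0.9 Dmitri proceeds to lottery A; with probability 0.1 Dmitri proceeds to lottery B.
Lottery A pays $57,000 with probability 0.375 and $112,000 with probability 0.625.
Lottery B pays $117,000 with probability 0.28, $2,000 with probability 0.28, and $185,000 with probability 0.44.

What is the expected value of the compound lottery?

$93,709.50

EV(A) = 0.375 × 57000 + 0.625 × 112000 = 21375 + 70000 = 91375
EV(B) = 0.28 × 117000 + 0.28 × 2000 + 0.44 × 185000 = 32760 + 560 + 81400 = 114720
Overall = 0.9 × 91375 + 0.1 × 114720 = 82237.5 + 11472 = 93709.5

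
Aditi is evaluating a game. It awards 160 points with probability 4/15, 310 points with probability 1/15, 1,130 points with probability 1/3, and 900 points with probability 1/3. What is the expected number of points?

EV = 4/15 × 160 + 1/15 × 310 + 1/3 × 1130 + 1/3 × 900 = 42.6667 + 20.6667 + 376.6667 + 300 = 740

740 points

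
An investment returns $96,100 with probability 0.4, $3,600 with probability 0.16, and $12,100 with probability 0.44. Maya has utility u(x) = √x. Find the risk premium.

$11,216

E[u] = 0.4·√96100 + 0.16·√3600 + 0.44·√12100 = 0.4·310 + 0.16·60 + 0.44·110 = 182
CE = (182)² = 33124
Risk premium = EV − CE = 44340 − 33124 = 11216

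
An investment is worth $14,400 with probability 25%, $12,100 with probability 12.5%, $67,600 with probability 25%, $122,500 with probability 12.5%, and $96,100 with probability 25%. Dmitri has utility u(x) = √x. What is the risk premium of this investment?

E[u] = 0.25·√14400 + 0.125·√12100 + 0.25·√67600 + 0.125·√122500 + 0.25·√96100 = 0.25·120 + 0.125·110 + 0.25·260 + 0.125·350 + 0.25·310 = 230
CE = (230)² = 52900
Risk premium = EV − CE = 61350 − 52900 = 8450

$8,450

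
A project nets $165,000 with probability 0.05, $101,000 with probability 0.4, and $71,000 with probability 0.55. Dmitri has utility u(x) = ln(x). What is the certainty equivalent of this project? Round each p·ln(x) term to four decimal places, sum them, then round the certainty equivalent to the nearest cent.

E[u] = 0.05·ln(165000) + 0.4·ln(101000) + 0.55·ln(71000) = 0.6007 + 4.6092 + 6.1437 = 11.3536
CE = e^11.3536 ≈ 85271.88

$85,271.88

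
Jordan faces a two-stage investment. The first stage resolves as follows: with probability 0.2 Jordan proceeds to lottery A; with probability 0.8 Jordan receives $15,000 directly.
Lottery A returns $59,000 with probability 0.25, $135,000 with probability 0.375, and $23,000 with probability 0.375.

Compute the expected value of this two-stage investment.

$26,800

EV(A) = 0.25 × 59000 + 0.375 × 135000 + 0.375 × 23000 = 14750 + 50625 + 8625 = 74000
Branch B: 15000 (certain)
Overall = 0.2 × 74000 + 0.8 × 15000 = 14800 + 12000 = 26800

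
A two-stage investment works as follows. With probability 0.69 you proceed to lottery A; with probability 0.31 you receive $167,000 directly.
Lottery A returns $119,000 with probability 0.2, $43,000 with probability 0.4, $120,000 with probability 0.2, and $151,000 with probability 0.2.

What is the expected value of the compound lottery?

EV(A) = 0.2 × 119000 + 0.4 × 43000 + 0.2 × 120000 + 0.2 × 151000 = 23800 + 17200 + 24000 + 30200 = 95200
Branch B: 167000 (certain)
Overall = 0.69 × 95200 + 0.31 × 167000 = 65688 + 51770 = 117458

$117,458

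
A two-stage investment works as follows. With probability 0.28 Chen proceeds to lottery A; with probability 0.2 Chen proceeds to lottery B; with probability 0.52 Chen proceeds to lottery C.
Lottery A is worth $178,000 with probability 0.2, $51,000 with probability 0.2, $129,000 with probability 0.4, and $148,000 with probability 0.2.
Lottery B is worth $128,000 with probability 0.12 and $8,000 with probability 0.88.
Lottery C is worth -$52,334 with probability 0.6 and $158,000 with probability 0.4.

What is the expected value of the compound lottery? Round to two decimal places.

EV(A) = 0.2 × 178000 + 0.2 × 51000 + 0.4 × 129000 + 0.2 × 148000 = 35600 + 10200 + 51600 + 29600 = 127000
EV(B) = 0.12 × 128000 + 0.88 × 8000 = 15360 + 7040 = 22400
EV(C) = 0.6 × (-52334) + 0.4 × 158000 = -31400.4 + 63200 = 31799.6
Overall = 0.28 × 127000 + 0.2 × 22400 + 0.52 × 31799.6 = 35560 + 4480 + 16535.792 = 56575.792

$56,575.79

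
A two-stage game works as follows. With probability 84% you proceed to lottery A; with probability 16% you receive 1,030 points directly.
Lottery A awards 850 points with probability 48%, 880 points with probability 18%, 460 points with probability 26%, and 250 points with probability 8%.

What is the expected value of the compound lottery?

757.84 points

EV(A) = 0.48 × 850 + 0.18 × 880 + 0.26 × 460 + 0.08 × 250 = 408 + 158.4 + 119.6 + 20 = 706
Branch B: 1030 (certain)
Overall = 0.84 × 706 + 0.16 × 1030 = 593.04 + 164.8 = 757.84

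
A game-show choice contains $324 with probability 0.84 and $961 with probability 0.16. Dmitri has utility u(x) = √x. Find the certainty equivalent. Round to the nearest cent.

E[u] = 0.84·√324 + 0.16·√961 = 0.84·18 + 0.16·31 = 20.08
CE = (20.08)² = 403.2064

$403.21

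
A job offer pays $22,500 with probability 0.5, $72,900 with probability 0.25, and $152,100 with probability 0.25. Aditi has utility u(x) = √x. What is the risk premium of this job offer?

E[u] = 0.5·√22500 + 0.25·√72900 + 0.25·√152100 = 0.5·150 + 0.25·270 + 0.25·390 = 240
CE = (240)² = 57600
Risk premium = EV − CE = 67500 − 57600 = 9900

$9,900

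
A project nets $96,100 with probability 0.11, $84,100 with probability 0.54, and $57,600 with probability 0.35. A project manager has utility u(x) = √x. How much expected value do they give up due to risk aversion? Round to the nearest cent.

$684.91

E[u] = 0.11·√96100 + 0.54·√84100 + 0.35·√57600 = 0.11·310 + 0.54·290 + 0.35·240 = 274.7
CE = (274.7)² = 75460.09
Risk premium = EV − CE = 76145 − 75460.09 = 684.91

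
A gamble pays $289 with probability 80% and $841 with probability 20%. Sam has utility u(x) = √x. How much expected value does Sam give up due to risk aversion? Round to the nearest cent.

E[u] = 0.8·√289 + 0.2·√841 = 0.8·17 + 0.2·29 = 19.4
CE = (19.4)² = 376.36
Risk premium = EV − CE = 399.4 − 376.36 = 23.04

$23.04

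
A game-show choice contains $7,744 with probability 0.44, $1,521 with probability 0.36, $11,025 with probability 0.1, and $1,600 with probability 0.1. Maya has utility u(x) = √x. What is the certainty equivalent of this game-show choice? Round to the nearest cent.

E[u] = 0.44·√7744 + 0.36·√1521 + 0.1·√11025 + 0.1·√1600 = 0.44·88 + 0.36·39 + 0.1·105 + 0.1·40 = 67.26
CE = (67.26)² = 4523.9076

$4,523.91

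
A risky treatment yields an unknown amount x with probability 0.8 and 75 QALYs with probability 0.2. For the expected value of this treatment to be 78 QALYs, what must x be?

x = 78.75 QALYs

0.8·x + 0.2·75 = 78
0.8·x = 78 − 15 = 63
x = 63 / 0.8 = 78.75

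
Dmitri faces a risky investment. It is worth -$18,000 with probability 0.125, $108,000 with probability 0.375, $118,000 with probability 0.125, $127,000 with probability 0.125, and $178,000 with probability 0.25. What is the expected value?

EV = 0.125 × (-18000) + 0.375 × 108000 + 0.125 × 118000 + 0.125 × 127000 + 0.25 × 178000 = -2250 + 40500 + 14750 + 15875 + 44500 = 113375

$113,375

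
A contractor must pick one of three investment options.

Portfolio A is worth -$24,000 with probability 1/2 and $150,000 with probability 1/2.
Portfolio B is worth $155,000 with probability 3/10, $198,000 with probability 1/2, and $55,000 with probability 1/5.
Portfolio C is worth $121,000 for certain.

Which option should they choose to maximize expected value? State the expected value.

Portfolio B ($156,500)

Portfolio A = 1/2 × (-24000) + 1/2 × 150000 = -12000 + 75000 = 63000
Portfolio B = 3/10 × 155000 + 1/2 × 198000 + 1/5 × 55000 = 46500 + 99000 + 11000 = 156500
Portfolio C: 121000 (certain)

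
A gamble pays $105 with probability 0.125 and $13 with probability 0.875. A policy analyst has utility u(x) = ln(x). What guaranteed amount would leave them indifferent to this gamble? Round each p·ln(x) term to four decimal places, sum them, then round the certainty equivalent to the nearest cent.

E[u] = 0.125·ln(105) + 0.875·ln(13) = 0.5817 + 2.2443 = 2.8260
CE = e^2.8260 ≈ 16.88

$16.88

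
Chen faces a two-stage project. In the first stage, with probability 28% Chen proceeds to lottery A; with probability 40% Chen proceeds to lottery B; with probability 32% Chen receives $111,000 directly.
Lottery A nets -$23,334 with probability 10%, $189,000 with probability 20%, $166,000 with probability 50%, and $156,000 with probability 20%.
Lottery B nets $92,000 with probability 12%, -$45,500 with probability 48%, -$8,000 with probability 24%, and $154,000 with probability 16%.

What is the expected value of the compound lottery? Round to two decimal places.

$82,194.65

EV(A) = 0.1 × (-23334) + 0.2 × 189000 + 0.5 × 166000 + 0.2 × 156000 = -2333.4 + 37800 + 83000 + 31200 = 149666.6
EV(B) = 0.12 × 92000 + 0.48 × (-45500) + 0.24 × (-8000) + 0.16 × 154000 = 11040 − 21840 − 1920 + 24640 = 11920
Branch C: 111000 (certain)
Overall = 0.28 × 149666.6 + 0.4 × 11920 + 0.32 × 111000 = 41906.648 + 4768 + 35520 = 82194.648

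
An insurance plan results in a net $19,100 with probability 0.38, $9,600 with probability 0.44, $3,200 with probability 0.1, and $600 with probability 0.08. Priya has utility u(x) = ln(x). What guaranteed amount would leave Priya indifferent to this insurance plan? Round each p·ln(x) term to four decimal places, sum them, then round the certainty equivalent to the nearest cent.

$8,949.03

E[u] = 0.38·ln(19100) + 0.44·ln(9600) + 0.1·ln(3200) + 0.08·ln(600) = 3.7458 + 4.0346 + 0.8071 + 0.5118 = 9.0993
CE = e^9.0993 ≈ 8949.03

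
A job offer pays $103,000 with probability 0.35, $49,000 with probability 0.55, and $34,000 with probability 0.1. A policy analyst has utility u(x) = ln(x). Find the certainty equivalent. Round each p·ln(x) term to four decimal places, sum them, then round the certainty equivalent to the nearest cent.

E[u] = 0.35·ln(103000) + 0.55·ln(49000) + 0.1·ln(34000) = 4.0399 + 5.9398 + 1.0434 = 11.0231
CE = e^11.0231 ≈ 61273.33

$61,273.33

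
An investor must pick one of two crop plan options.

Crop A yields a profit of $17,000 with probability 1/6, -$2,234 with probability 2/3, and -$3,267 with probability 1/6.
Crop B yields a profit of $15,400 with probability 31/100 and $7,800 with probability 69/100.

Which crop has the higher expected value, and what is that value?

Crop B ($10,156)

Crop A = 1/6 × 17000 + 2/3 × (-2234) + 1/6 × (-3267) = 2833.3333 − 1489.3333 − 544.5 = 799.5
Crop B = 31/100 × 15400 + 69/100 × 7800 = 4774 + 5382 = 10156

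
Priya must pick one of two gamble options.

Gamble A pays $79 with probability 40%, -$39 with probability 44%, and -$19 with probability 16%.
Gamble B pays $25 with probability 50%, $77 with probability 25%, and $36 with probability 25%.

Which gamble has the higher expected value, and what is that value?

Gamble B ($40.75)

Gamble A = 0.4 × 79 + 0.44 × (-39) + 0.16 × (-19) = 31.6 − 17.16 − 3.04 = 11.4
Gamble B = 0.5 × 25 + 0.25 × 77 + 0.25 × 36 = 12.5 + 19.25 + 9 = 40.75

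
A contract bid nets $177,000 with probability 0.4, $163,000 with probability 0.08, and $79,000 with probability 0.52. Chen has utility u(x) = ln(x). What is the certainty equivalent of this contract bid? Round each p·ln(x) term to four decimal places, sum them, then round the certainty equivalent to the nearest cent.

E[u] = 0.4·ln(177000) + 0.08·ln(163000) + 0.52·ln(79000) = 4.8336 + 0.9601 + 5.8641 = 11.6578
CE = e^11.6578 ≈ 115589.45

$115,589.45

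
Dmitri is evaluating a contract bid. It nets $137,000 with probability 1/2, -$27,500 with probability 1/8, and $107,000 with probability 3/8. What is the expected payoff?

EV = 1/2 × 137000 + 1/8 × (-27500) + 3/8 × 107000 = 68500 − 3437.5 + 40125 = 105187.5

$105,187.50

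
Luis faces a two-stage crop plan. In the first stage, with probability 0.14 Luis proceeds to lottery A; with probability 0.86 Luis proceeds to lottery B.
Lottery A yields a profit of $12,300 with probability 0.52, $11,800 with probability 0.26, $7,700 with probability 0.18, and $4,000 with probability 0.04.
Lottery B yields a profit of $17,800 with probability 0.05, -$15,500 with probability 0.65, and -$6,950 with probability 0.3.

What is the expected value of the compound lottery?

EV(A) = 0.52 × 12300 + 0.26 × 11800 + 0.18 × 7700 + 0.04 × 4000 = 6396 + 3068 + 1386 + 160 = 11010
EV(B) = 0.05 × 17800 + 0.65 × (-15500) + 0.3 × (-6950) = 890 − 10075 − 2085 = -11270
Overall = 0.14 × 11010 + 0.86 × (-11270) = 1541.4 − 9692.2 = -8150.8

-$8,150.80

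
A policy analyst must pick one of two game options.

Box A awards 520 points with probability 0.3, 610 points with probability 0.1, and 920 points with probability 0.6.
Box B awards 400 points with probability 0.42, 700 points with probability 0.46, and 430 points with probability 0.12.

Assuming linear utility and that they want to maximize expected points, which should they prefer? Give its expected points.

Box A (769 points)

Box A = 0.3 × 520 + 0.1 × 610 + 0.6 × 920 = 156 + 61 + 552 = 769
Box B = 0.42 × 400 + 0.46 × 700 + 0.12 × 430 = 168 + 322 + 51.6 = 541.6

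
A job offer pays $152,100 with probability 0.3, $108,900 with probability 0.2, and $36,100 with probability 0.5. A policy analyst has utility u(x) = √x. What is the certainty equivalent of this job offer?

E[u] = 0.3·√152100 + 0.2·√108900 + 0.5·√36100 = 0.3·390 + 0.2·330 + 0.5·190 = 278
CE = (278)² = 77284

$77,284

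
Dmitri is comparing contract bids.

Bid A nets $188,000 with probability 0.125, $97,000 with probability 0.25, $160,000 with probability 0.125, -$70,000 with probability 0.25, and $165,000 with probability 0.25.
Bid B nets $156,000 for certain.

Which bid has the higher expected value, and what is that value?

Bid B ($156,000)

Bid A = 0.125 × 188000 + 0.25 × 97000 + 0.125 × 160000 + 0.25 × (-70000) + 0.25 × 165000 = 23500 + 24250 + 20000 − 17500 + 41250 = 91500
Bid B: 156000 (certain)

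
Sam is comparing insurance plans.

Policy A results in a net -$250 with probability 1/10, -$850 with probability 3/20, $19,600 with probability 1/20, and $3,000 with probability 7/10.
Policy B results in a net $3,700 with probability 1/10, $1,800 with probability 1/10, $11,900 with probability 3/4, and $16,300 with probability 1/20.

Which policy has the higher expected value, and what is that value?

Policy B ($10,290)

Policy A = 1/10 × (-250) + 3/20 × (-850) + 1/20 × 19600 + 7/10 × 3000 = -25 − 127.5 + 980 + 2100 = 2927.5
Policy B = 1/10 × 3700 + 1/10 × 1800 + 3/4 × 11900 + 1/20 × 16300 = 370 + 180 + 8925 + 815 = 10290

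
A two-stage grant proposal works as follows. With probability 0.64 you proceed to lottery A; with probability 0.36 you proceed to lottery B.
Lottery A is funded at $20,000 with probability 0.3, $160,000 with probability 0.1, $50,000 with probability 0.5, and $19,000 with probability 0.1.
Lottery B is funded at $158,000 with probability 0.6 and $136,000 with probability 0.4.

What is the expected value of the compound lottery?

$85,008

EV(A) = 0.3 × 20000 + 0.1 × 160000 + 0.5 × 50000 + 0.1 × 19000 = 6000 + 16000 + 25000 + 1900 = 48900
EV(B) = 0.6 × 158000 + 0.4 × 136000 = 94800 + 54400 = 149200
Overall = 0.64 × 48900 + 0.36 × 149200 = 31296 + 53712 = 85008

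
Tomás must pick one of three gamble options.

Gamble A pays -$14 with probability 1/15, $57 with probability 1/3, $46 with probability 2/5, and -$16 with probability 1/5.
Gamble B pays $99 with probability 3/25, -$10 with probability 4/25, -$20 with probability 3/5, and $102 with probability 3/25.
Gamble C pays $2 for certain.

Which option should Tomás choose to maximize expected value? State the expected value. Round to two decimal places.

Gamble A = 1/15 × (-14) + 1/3 × 57 + 2/5 × 46 + 1/5 × (-16) = -0.9333 + 19 + 18.4 − 3.2 = 33.2667
Gamble B = 3/25 × 99 + 4/25 × (-10) + 3/5 × (-20) + 3/25 × 102 = 11.88 − 1.6 − 12 + 12.24 = 10.52
Gamble C: 2 (certain)

Gamble A ($33.27)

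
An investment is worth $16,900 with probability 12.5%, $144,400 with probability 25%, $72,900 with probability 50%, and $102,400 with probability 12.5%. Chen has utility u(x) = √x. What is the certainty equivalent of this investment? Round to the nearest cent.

$81,939.06

E[u] = 0.125·√16900 + 0.25·√144400 + 0.5·√72900 + 0.125·√102400 = 0.125·130 + 0.25·380 + 0.5·270 + 0.125·320 = 286.25
CE = (286.25)² = 81939.0625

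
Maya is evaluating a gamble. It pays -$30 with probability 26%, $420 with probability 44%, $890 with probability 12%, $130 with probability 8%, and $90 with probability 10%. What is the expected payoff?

$303.20

EV = 0.26 × (-30) + 0.44 × 420 + 0.12 × 890 + 0.08 × 130 + 0.1 × 90 = -7.8 + 184.8 + 106.8 + 10.4 + 9 = 303.2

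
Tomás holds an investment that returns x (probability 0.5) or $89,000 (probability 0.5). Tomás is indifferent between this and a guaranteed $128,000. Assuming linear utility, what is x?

0.5·x + 0.5·89000 = 128000
0.5·x = 128000 − 44500 = 83500
x = 83500 / 0.5 = 167000

x = $167,000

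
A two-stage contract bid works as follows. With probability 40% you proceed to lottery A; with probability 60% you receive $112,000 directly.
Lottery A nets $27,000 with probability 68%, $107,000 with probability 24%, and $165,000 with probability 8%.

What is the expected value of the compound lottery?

EV(A) = 0.68 × 27000 + 0.24 × 107000 + 0.08 × 165000 = 18360 + 25680 + 13200 = 57240
Branch B: 112000 (certain)
Overall = 0.4 × 57240 + 0.6 × 112000 = 22896 + 67200 = 90096

$90,096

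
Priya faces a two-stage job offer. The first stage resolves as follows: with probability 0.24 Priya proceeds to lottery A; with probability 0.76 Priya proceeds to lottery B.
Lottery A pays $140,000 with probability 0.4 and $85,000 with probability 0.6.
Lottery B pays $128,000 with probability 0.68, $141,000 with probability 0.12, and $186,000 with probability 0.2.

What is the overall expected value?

EV(A) = 0.4 × 140000 + 0.6 × 85000 = 56000 + 51000 = 107000
EV(B) = 0.68 × 128000 + 0.12 × 141000 + 0.2 × 186000 = 87040 + 16920 + 37200 = 141160
Overall = 0.24 × 107000 + 0.76 × 141160 = 25680 + 107281.6 = 132961.6

$132,961.60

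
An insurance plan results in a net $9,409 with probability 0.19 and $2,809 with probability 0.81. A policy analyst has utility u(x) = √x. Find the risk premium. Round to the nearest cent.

E[u] = 0.19·√9409 + 0.81·√2809 = 0.19·97 + 0.81·53 = 61.36
CE = (61.36)² = 3765.0496
Risk premium = EV − CE = 4063 − 3765.0496 = 297.9504

$297.95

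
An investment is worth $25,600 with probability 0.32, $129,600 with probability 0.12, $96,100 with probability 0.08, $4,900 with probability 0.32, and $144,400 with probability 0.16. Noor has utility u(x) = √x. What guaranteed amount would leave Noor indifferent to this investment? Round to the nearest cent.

E[u] = 0.32·√25600 + 0.12·√129600 + 0.08·√96100 + 0.32·√4900 + 0.16·√144400 = 0.32·160 + 0.12·360 + 0.08·310 + 0.32·70 + 0.16·380 = 202.4
CE = (202.4)² = 40965.76

$40,965.76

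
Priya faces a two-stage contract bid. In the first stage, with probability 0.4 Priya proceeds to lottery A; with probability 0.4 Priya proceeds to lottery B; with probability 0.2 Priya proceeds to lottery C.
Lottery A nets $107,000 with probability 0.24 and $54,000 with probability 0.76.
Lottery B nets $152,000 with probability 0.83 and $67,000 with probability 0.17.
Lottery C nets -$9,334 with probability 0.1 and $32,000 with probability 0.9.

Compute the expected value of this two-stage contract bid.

EV(A) = 0.24 × 107000 + 0.76 × 54000 = 25680 + 41040 = 66720
EV(B) = 0.83 × 152000 + 0.17 × 67000 = 126160 + 11390 = 137550
EV(C) = 0.1 × (-9334) + 0.9 × 32000 = -933.4 + 28800 = 27866.6
Overall = 0.4 × 66720 + 0.4 × 137550 + 0.2 × 27866.6 = 26688 + 55020 + 5573.32 = 87281.32

$87,281.32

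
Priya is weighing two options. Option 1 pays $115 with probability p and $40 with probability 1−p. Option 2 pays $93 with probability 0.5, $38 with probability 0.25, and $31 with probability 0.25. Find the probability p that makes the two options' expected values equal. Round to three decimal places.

EV(Option 2) = 0.5 × 93 + 0.25 × 38 + 0.25 × 31 = 46.5 + 9.5 + 7.75 = 63.75
p·115 + (1−p)·40 = 63.75
75p + 40 = 63.75
p = (63.75 − 40) / 75

p = 0.317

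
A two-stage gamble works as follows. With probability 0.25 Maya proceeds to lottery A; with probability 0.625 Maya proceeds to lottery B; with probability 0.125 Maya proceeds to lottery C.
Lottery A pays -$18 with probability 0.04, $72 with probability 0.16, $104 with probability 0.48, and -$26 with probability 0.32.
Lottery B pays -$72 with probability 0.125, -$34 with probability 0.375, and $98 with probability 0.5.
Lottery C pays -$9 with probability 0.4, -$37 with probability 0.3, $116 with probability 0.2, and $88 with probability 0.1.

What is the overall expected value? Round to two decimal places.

EV(A) = 0.04 × (-18) + 0.16 × 72 + 0.48 × 104 + 0.32 × (-26) = -0.72 + 11.52 + 49.92 − 8.32 = 52.4
EV(B) = 0.125 × (-72) + 0.375 × (-34) + 0.5 × 98 = -9 − 12.75 + 49 = 27.25
EV(C) = 0.4 × (-9) + 0.3 × (-37) + 0.2 × 116 + 0.1 × 88 = -3.6 − 11.1 + 23.2 + 8.8 = 17.3
Overall = 0.25 × 52.4 + 0.625 × 27.25 + 0.125 × 17.3 = 13.1 + 17.03125 + 2.1625 = 32.29375

$32.29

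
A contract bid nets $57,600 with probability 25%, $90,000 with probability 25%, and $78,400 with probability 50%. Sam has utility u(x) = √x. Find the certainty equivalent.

E[u] = 0.25·√57600 + 0.25·√90000 + 0.5·√78400 = 0.25·240 + 0.25·300 + 0.5·280 = 275
CE = (275)² = 75625

$75,625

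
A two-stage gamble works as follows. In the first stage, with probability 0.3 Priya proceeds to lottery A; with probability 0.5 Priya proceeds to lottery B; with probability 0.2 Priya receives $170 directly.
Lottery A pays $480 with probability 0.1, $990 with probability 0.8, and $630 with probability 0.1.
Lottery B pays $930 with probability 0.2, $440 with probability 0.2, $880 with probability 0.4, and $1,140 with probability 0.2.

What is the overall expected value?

EV(A) = 0.1 × 480 + 0.8 × 990 + 0.1 × 630 = 48 + 792 + 63 = 903
EV(B) = 0.2 × 930 + 0.2 × 440 + 0.4 × 880 + 0.2 × 1140 = 186 + 88 + 352 + 228 = 854
Branch C: 170 (certain)
Overall = 0.3 × 903 + 0.5 × 854 + 0.2 × 170 = 270.9 + 427 + 34 = 731.9

$731.90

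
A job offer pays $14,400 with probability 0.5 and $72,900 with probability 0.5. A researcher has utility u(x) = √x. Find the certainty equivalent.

$38,025

E[u] = 0.5·√14400 + 0.5·√72900 = 0.5·120 + 0.5·270 = 195
CE = (195)² = 38025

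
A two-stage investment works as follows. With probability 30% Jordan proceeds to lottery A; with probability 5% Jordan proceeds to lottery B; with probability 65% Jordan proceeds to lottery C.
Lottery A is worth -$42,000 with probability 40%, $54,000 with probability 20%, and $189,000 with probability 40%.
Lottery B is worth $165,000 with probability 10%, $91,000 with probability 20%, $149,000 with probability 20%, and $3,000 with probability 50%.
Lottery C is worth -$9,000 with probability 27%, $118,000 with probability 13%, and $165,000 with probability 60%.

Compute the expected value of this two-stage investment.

$96,921.50

EV(A) = 0.4 × (-42000) + 0.2 × 54000 + 0.4 × 189000 = -16800 + 10800 + 75600 = 69600
EV(B) = 0.1 × 165000 + 0.2 × 91000 + 0.2 × 149000 + 0.5 × 3000 = 16500 + 18200 + 29800 + 1500 = 66000
EV(C) = 0.27 × (-9000) + 0.13 × 118000 + 0.6 × 165000 = -2430 + 15340 + 99000 = 111910
Overall = 0.3 × 69600 + 0.05 × 66000 + 0.65 × 111910 = 20880 + 3300 + 72741.5 = 96921.5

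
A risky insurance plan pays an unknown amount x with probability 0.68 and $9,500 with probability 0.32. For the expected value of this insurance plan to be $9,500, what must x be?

0.68·x + 0.32·9500 = 9500
0.68·x = 9500 − 3040 = 6460
x = 6460 / 0.68 = 9500

x = $9,500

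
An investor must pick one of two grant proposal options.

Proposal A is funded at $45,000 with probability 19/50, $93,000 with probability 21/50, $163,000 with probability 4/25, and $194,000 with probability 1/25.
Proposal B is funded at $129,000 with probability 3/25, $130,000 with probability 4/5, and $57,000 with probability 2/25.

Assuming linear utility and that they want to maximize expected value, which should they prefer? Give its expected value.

Proposal B ($124,040)

Proposal A = 19/50 × 45000 + 21/50 × 93000 + 4/25 × 163000 + 1/25 × 194000 = 17100 + 39060 + 26080 + 7760 = 90000
Proposal B = 3/25 × 129000 + 4/5 × 130000 + 2/25 × 57000 = 15480 + 104000 + 4560 = 124040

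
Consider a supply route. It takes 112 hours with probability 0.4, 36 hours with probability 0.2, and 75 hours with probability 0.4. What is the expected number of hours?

82 hours

EV = 0.4 × 112 + 0.2 × 36 + 0.4 × 75 = 44.8 + 7.2 + 30 = 82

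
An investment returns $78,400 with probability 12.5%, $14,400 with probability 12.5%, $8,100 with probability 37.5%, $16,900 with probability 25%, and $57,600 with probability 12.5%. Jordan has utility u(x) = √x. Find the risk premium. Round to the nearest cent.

E[u] = 0.125·√78400 + 0.125·√14400 + 0.375·√8100 + 0.25·√16900 + 0.125·√57600 = 0.125·280 + 0.125·120 + 0.375·90 + 0.25·130 + 0.125·240 = 146.25
CE = (146.25)² = 21389.0625
Risk premium = EV − CE = 26062.5 − 21389.0625 = 4673.4375

$4,673.44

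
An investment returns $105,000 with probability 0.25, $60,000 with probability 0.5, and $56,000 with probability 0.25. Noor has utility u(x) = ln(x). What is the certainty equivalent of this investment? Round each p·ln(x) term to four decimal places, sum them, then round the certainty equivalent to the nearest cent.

$67,825.94

E[u] = 0.25·ln(105000) + 0.5·ln(60000) + 0.25·ln(56000) = 2.8904 + 5.5010 + 2.7333 = 11.1247
CE = e^11.1247 ≈ 67825.94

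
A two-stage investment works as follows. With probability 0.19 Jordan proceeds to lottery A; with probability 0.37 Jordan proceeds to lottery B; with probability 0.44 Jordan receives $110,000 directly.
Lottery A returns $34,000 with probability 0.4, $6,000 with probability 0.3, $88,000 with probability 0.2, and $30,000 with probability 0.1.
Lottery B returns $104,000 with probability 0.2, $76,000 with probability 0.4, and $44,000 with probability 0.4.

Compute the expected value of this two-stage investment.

$80,696

EV(A) = 0.4 × 34000 + 0.3 × 6000 + 0.2 × 88000 + 0.1 × 30000 = 13600 + 1800 + 17600 + 3000 = 36000
EV(B) = 0.2 × 104000 + 0.4 × 76000 + 0.4 × 44000 = 20800 + 30400 + 17600 = 68800
Branch C: 110000 (certain)
Overall = 0.19 × 36000 + 0.37 × 68800 + 0.44 × 110000 = 6840 + 25456 + 48400 = 80696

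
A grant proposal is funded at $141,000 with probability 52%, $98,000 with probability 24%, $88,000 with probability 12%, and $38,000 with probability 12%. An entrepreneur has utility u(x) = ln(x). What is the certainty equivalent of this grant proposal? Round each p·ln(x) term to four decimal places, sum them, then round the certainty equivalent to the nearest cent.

$104,328.52

E[u] = 0.52·ln(141000) + 0.24·ln(98000) + 0.12·ln(88000) + 0.12·ln(38000) = 6.1654 + 2.7583 + 1.3662 + 1.2654 = 11.5553
CE = e^11.5553 ≈ 104328.52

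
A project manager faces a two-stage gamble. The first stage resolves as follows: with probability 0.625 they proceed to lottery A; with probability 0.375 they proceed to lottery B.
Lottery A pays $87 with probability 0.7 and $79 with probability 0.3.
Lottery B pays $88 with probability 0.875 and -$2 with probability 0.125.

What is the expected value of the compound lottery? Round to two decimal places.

$81.66

EV(A) = 0.7 × 87 + 0.3 × 79 = 60.9 + 23.7 = 84.6
EV(B) = 0.875 × 88 + 0.125 × (-2) = 77 − 0.25 = 76.75
Overall = 0.625 × 84.6 + 0.375 × 76.75 = 52.875 + 28.78125 = 81.65625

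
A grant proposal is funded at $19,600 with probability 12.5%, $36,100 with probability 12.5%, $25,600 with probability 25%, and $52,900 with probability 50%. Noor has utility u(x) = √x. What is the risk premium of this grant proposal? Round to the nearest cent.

E[u] = 0.125·√19600 + 0.125·√36100 + 0.25·√25600 + 0.5·√52900 = 0.125·140 + 0.125·190 + 0.25·160 + 0.5·230 = 196.25
CE = (196.25)² = 38514.0625
Risk premium = EV − CE = 39812.5 − 38514.0625 = 1298.4375

$1,298.44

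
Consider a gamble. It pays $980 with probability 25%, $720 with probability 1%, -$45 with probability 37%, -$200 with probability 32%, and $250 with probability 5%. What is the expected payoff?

$184.05

EV = 0.25 × 980 + 0.01 × 720 + 0.37 × (-45) + 0.32 × (-200) + 0.05 × 250 = 245 + 7.2 − 16.65 − 64 + 12.5 = 184.05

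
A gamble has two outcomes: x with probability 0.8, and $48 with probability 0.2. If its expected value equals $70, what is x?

0.8·x + 0.2·48 = 70
0.8·x = 70 − 9.6 = 60.4
x = 60.4 / 0.8 = 75.5

x = $75.50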